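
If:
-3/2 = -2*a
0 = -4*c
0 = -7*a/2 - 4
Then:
No Solution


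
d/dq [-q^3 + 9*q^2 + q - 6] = -3*q^2 + 18*q + 1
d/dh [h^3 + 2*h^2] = h*(3*h + 4)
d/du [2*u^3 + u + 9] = 6*u^2 + 1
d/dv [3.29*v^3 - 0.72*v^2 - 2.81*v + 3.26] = 9.87*v^2 - 1.44*v - 2.81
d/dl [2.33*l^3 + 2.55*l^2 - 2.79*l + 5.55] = 6.99*l^2 + 5.1*l - 2.79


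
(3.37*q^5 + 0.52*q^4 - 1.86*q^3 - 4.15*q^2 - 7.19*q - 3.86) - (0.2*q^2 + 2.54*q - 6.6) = 3.37*q^5 + 0.52*q^4 - 1.86*q^3 - 4.35*q^2 - 9.73*q + 2.74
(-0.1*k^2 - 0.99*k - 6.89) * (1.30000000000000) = -0.13*k^2 - 1.287*k - 8.957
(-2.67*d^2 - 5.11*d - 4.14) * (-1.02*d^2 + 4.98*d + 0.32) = 2.7234*d^4 - 8.0844*d^3 - 22.0794*d^2 - 22.2524*d - 1.3248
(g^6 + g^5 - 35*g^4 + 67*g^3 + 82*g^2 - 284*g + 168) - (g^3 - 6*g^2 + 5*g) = g^6 + g^5 - 35*g^4 + 66*g^3 + 88*g^2 - 289*g + 168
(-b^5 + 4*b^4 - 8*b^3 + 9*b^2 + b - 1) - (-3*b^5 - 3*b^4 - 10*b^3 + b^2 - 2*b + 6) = 2*b^5 + 7*b^4 + 2*b^3 + 8*b^2 + 3*b - 7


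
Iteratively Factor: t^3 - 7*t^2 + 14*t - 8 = (t - 1)*(t^2 - 6*t + 8) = (t - 4)*(t - 1)*(t - 2)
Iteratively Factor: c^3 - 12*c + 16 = (c - 2)*(c^2 + 2*c - 8) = (c - 2)^2*(c + 4)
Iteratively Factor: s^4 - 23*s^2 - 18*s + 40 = (s - 1)*(s^3 + s^2 - 22*s - 40) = (s - 1)*(s + 4)*(s^2 - 3*s - 10) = (s - 5)*(s - 1)*(s + 4)*(s + 2)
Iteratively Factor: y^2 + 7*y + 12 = (y + 4)*(y + 3)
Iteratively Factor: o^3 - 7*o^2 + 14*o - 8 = (o - 2)*(o^2 - 5*o + 4) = (o - 2)*(o - 1)*(o - 4)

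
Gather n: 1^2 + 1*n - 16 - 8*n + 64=49 - 7*n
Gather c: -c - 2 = -c - 2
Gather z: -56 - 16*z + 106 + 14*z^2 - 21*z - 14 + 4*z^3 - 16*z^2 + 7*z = 4*z^3 - 2*z^2 - 30*z + 36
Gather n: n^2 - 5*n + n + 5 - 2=n^2 - 4*n + 3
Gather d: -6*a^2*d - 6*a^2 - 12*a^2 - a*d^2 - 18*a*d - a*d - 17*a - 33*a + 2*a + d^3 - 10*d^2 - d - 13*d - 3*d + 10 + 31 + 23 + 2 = -18*a^2 - 48*a + d^3 + d^2*(-a - 10) + d*(-6*a^2 - 19*a - 17) + 66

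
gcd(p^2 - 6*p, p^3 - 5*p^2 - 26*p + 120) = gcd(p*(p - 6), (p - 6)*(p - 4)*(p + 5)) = p - 6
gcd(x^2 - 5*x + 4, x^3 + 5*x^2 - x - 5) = x - 1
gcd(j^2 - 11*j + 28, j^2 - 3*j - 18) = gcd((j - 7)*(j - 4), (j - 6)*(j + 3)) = 1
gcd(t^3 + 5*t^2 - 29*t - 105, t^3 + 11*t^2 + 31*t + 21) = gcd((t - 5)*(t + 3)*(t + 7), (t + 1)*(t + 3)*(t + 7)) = t^2 + 10*t + 21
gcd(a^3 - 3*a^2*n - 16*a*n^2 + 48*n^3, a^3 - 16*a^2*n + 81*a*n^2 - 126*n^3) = a - 3*n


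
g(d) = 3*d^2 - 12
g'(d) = 6*d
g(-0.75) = -10.31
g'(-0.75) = -4.50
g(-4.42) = 46.61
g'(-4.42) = -26.52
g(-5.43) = 76.45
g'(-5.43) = -32.58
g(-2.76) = 10.85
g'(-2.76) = -16.56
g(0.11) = -11.96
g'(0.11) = 0.66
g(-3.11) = 17.02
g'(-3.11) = -18.66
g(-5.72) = 86.16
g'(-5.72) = -34.32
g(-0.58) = -10.99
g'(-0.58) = -3.48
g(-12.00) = 420.00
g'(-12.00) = -72.00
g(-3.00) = 15.00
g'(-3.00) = -18.00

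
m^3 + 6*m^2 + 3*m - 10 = (m - 1)*(m + 2)*(m + 5)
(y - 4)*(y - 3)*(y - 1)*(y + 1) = y^4 - 7*y^3 + 11*y^2 + 7*y - 12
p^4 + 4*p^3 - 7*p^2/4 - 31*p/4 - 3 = (p - 3/2)*(p + 1/2)*(p + 1)*(p + 4)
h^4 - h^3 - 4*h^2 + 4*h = h*(h - 2)*(h - 1)*(h + 2)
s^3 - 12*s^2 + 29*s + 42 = (s - 7)*(s - 6)*(s + 1)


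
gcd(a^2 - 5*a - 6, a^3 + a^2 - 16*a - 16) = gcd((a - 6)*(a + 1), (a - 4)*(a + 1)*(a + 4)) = a + 1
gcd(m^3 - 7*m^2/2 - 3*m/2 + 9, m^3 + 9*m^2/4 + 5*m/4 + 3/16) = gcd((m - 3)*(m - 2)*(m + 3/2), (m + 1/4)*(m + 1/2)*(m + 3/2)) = m + 3/2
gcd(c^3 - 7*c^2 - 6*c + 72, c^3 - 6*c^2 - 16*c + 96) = c^2 - 10*c + 24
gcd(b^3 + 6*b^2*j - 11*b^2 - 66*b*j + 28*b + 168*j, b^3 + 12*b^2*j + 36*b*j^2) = b + 6*j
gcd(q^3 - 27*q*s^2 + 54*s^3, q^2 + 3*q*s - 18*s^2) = q^2 + 3*q*s - 18*s^2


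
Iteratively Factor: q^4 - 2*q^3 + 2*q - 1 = (q - 1)*(q^3 - q^2 - q + 1) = (q - 1)^2*(q^2 - 1) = (q - 1)^2*(q + 1)*(q - 1)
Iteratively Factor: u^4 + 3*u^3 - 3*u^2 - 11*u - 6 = (u - 2)*(u^3 + 5*u^2 + 7*u + 3) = (u - 2)*(u + 3)*(u^2 + 2*u + 1) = (u - 2)*(u + 1)*(u + 3)*(u + 1)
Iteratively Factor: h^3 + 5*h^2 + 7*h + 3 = (h + 1)*(h^2 + 4*h + 3) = (h + 1)^2*(h + 3)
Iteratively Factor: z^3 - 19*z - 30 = (z + 2)*(z^2 - 2*z - 15) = (z - 5)*(z + 2)*(z + 3)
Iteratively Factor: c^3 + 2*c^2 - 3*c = (c - 1)*(c^2 + 3*c) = c*(c - 1)*(c + 3)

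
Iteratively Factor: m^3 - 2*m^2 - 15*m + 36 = (m - 3)*(m^2 + m - 12) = (m - 3)*(m + 4)*(m - 3)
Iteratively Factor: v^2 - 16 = (v - 4)*(v + 4)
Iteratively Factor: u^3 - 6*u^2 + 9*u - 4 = (u - 1)*(u^2 - 5*u + 4) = (u - 1)^2*(u - 4)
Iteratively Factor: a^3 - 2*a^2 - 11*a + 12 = (a - 4)*(a^2 + 2*a - 3) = (a - 4)*(a - 1)*(a + 3)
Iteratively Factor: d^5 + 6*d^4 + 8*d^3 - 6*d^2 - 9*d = (d + 3)*(d^4 + 3*d^3 - d^2 - 3*d) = (d - 1)*(d + 3)*(d^3 + 4*d^2 + 3*d) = d*(d - 1)*(d + 3)*(d^2 + 4*d + 3) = d*(d - 1)*(d + 3)^2*(d + 1)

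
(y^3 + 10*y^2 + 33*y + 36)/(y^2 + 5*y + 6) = (y^2 + 7*y + 12)/(y + 2)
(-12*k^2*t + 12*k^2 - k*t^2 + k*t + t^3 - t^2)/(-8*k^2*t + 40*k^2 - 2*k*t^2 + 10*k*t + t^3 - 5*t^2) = (3*k*t - 3*k + t^2 - t)/(2*k*t - 10*k + t^2 - 5*t)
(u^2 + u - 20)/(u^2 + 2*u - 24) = (u + 5)/(u + 6)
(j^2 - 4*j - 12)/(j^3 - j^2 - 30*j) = (j + 2)/(j*(j + 5))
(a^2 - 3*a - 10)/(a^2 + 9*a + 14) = (a - 5)/(a + 7)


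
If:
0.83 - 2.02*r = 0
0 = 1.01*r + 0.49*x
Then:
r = 0.41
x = -0.85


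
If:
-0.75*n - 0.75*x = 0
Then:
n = -x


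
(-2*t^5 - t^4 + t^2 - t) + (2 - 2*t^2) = -2*t^5 - t^4 - t^2 - t + 2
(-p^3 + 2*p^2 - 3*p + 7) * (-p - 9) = p^4 + 7*p^3 - 15*p^2 + 20*p - 63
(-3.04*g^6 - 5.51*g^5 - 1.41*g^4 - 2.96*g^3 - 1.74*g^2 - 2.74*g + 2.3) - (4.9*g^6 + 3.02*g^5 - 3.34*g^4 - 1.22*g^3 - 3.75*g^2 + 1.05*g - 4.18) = -7.94*g^6 - 8.53*g^5 + 1.93*g^4 - 1.74*g^3 + 2.01*g^2 - 3.79*g + 6.48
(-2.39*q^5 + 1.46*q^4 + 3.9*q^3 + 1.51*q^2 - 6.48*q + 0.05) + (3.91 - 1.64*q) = -2.39*q^5 + 1.46*q^4 + 3.9*q^3 + 1.51*q^2 - 8.12*q + 3.96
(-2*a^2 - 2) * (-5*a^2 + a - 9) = 10*a^4 - 2*a^3 + 28*a^2 - 2*a + 18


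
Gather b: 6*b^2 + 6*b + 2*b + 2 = 6*b^2 + 8*b + 2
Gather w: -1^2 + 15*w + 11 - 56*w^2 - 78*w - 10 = -56*w^2 - 63*w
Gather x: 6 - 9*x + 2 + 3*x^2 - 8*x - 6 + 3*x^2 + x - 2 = 6*x^2 - 16*x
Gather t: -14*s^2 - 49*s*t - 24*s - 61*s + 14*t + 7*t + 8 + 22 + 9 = -14*s^2 - 85*s + t*(21 - 49*s) + 39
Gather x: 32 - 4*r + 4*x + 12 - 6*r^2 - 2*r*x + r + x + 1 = -6*r^2 - 3*r + x*(5 - 2*r) + 45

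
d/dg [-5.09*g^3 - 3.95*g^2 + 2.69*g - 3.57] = -15.27*g^2 - 7.9*g + 2.69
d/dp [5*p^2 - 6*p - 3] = 10*p - 6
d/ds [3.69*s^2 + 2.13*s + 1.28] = 7.38*s + 2.13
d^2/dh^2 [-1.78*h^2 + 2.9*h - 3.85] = -3.56000000000000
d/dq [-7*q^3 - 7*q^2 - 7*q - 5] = -21*q^2 - 14*q - 7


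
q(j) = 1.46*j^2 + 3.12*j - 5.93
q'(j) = 2.92*j + 3.12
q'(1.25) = 6.77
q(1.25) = 0.25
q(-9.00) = 84.25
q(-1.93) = -6.51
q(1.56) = 2.49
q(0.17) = -5.36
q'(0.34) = 4.11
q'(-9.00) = -23.16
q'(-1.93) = -2.52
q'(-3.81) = -8.01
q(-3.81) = 3.38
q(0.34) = -4.70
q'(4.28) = 15.62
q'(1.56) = 7.68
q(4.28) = 34.17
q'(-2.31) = -3.63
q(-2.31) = -5.35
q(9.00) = 140.41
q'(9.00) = 29.40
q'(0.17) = 3.62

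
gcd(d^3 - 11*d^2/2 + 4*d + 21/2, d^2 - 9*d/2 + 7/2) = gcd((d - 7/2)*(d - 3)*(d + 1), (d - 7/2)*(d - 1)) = d - 7/2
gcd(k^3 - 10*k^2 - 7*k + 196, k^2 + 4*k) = k + 4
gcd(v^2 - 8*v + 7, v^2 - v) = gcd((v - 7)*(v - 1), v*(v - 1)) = v - 1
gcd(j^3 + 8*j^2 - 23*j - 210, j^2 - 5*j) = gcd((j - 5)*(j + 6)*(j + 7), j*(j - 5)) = j - 5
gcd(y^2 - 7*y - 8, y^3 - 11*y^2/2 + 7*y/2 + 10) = y + 1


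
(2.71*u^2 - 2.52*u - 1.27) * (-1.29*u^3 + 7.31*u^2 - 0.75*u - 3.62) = -3.4959*u^5 + 23.0609*u^4 - 18.8154*u^3 - 17.2039*u^2 + 10.0749*u + 4.5974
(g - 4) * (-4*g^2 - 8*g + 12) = -4*g^3 + 8*g^2 + 44*g - 48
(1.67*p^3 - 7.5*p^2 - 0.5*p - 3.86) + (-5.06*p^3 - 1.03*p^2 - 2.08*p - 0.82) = -3.39*p^3 - 8.53*p^2 - 2.58*p - 4.68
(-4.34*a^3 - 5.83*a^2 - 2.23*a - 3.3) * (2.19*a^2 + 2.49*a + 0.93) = -9.5046*a^5 - 23.5743*a^4 - 23.4366*a^3 - 18.2016*a^2 - 10.2909*a - 3.069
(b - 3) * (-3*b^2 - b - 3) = -3*b^3 + 8*b^2 + 9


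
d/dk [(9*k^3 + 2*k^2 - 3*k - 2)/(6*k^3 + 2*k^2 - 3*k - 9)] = (6*k^4 - 18*k^3 - 207*k^2 - 28*k + 21)/(36*k^6 + 24*k^5 - 32*k^4 - 120*k^3 - 27*k^2 + 54*k + 81)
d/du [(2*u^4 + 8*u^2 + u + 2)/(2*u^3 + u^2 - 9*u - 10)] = (4*u^6 + 4*u^5 - 70*u^4 - 84*u^3 - 85*u^2 - 164*u + 8)/(4*u^6 + 4*u^5 - 35*u^4 - 58*u^3 + 61*u^2 + 180*u + 100)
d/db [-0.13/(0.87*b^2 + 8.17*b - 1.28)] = (0.2262*b + 1.0621)/(0.87*b^2 + 8.17*b - 1.28)^2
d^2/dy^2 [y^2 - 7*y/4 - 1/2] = 2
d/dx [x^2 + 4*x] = 2*x + 4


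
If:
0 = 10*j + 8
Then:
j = -4/5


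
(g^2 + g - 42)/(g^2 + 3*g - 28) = (g - 6)/(g - 4)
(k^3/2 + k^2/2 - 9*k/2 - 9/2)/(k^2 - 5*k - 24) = (k^2 - 2*k - 3)/(2*(k - 8))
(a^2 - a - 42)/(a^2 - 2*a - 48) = (a - 7)/(a - 8)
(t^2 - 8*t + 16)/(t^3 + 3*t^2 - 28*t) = (t - 4)/(t*(t + 7))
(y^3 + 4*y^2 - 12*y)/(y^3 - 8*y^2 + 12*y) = (y + 6)/(y - 6)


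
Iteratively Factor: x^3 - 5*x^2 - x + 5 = (x - 1)*(x^2 - 4*x - 5) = (x - 5)*(x - 1)*(x + 1)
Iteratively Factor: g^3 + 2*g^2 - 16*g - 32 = (g + 2)*(g^2 - 16) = (g - 4)*(g + 2)*(g + 4)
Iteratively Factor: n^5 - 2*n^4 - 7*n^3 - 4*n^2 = (n)*(n^4 - 2*n^3 - 7*n^2 - 4*n) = n*(n + 1)*(n^3 - 3*n^2 - 4*n) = n*(n - 4)*(n + 1)*(n^2 + n) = n*(n - 4)*(n + 1)^2*(n)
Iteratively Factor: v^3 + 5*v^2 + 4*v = (v + 4)*(v^2 + v) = v*(v + 4)*(v + 1)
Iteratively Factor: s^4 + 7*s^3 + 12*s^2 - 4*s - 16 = (s - 1)*(s^3 + 8*s^2 + 20*s + 16) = (s - 1)*(s + 2)*(s^2 + 6*s + 8) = (s - 1)*(s + 2)*(s + 4)*(s + 2)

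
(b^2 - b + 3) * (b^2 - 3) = b^4 - b^3 + 3*b - 9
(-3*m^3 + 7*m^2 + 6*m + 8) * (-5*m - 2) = 15*m^4 - 29*m^3 - 44*m^2 - 52*m - 16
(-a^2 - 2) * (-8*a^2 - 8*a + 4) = 8*a^4 + 8*a^3 + 12*a^2 + 16*a - 8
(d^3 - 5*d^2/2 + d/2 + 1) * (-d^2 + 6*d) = -d^5 + 17*d^4/2 - 31*d^3/2 + 2*d^2 + 6*d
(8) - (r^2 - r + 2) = -r^2 + r + 6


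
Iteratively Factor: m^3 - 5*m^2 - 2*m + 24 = (m - 4)*(m^2 - m - 6) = (m - 4)*(m - 3)*(m + 2)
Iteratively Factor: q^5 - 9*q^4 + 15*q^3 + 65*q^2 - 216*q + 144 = (q - 3)*(q^4 - 6*q^3 - 3*q^2 + 56*q - 48) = (q - 3)*(q - 1)*(q^3 - 5*q^2 - 8*q + 48) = (q - 4)*(q - 3)*(q - 1)*(q^2 - q - 12) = (q - 4)*(q - 3)*(q - 1)*(q + 3)*(q - 4)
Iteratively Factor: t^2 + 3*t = (t + 3)*(t)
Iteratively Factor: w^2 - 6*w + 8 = (w - 2)*(w - 4)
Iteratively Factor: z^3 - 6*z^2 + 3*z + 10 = (z + 1)*(z^2 - 7*z + 10) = (z - 2)*(z + 1)*(z - 5)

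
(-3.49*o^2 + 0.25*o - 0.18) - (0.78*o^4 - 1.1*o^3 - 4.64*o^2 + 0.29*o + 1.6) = -0.78*o^4 + 1.1*o^3 + 1.15*o^2 - 0.04*o - 1.78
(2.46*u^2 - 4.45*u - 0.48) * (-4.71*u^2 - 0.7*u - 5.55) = -11.5866*u^4 + 19.2375*u^3 - 8.2772*u^2 + 25.0335*u + 2.664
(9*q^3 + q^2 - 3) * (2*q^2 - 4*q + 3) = 18*q^5 - 34*q^4 + 23*q^3 - 3*q^2 + 12*q - 9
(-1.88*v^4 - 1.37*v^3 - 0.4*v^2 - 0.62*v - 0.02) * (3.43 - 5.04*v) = 9.4752*v^5 + 0.4564*v^4 - 2.6831*v^3 + 1.7528*v^2 - 2.0258*v - 0.0686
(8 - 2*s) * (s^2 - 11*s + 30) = -2*s^3 + 30*s^2 - 148*s + 240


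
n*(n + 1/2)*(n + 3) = n^3 + 7*n^2/2 + 3*n/2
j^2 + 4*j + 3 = (j + 1)*(j + 3)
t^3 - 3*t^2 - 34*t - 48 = (t - 8)*(t + 2)*(t + 3)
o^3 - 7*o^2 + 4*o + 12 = (o - 6)*(o - 2)*(o + 1)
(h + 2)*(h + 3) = h^2 + 5*h + 6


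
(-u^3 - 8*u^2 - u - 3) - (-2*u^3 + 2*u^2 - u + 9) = u^3 - 10*u^2 - 12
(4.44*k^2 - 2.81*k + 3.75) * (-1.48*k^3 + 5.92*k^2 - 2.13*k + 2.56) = -6.5712*k^5 + 30.4436*k^4 - 31.6424*k^3 + 39.5517*k^2 - 15.1811*k + 9.6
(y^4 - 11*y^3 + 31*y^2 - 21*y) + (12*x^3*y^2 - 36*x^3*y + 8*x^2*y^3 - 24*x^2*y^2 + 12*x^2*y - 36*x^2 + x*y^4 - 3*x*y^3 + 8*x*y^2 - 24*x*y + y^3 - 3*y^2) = 12*x^3*y^2 - 36*x^3*y + 8*x^2*y^3 - 24*x^2*y^2 + 12*x^2*y - 36*x^2 + x*y^4 - 3*x*y^3 + 8*x*y^2 - 24*x*y + y^4 - 10*y^3 + 28*y^2 - 21*y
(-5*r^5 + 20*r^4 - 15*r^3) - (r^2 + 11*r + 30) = -5*r^5 + 20*r^4 - 15*r^3 - r^2 - 11*r - 30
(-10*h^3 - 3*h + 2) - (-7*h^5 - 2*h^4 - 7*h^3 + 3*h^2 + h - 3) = 7*h^5 + 2*h^4 - 3*h^3 - 3*h^2 - 4*h + 5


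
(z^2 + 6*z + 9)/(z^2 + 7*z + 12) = (z + 3)/(z + 4)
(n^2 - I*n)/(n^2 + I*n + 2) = n/(n + 2*I)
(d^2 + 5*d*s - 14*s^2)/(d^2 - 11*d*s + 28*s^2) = (d^2 + 5*d*s - 14*s^2)/(d^2 - 11*d*s + 28*s^2)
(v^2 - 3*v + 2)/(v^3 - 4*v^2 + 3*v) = (v - 2)/(v*(v - 3))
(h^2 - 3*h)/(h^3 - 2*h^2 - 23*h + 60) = h/(h^2 + h - 20)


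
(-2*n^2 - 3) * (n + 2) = -2*n^3 - 4*n^2 - 3*n - 6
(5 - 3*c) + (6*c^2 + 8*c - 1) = 6*c^2 + 5*c + 4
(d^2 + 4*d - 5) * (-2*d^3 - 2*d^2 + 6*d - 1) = -2*d^5 - 10*d^4 + 8*d^3 + 33*d^2 - 34*d + 5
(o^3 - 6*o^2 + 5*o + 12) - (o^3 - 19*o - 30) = -6*o^2 + 24*o + 42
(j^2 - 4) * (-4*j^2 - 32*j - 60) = -4*j^4 - 32*j^3 - 44*j^2 + 128*j + 240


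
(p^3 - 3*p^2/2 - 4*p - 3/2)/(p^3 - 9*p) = (2*p^2 + 3*p + 1)/(2*p*(p + 3))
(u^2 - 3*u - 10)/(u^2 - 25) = (u + 2)/(u + 5)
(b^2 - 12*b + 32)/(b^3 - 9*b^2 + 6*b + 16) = (b - 4)/(b^2 - b - 2)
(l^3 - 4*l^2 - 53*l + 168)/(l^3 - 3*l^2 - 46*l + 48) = (l^2 + 4*l - 21)/(l^2 + 5*l - 6)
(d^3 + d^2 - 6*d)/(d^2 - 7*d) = (d^2 + d - 6)/(d - 7)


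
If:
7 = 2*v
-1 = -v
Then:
No Solution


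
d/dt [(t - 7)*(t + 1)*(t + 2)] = 3*t^2 - 8*t - 19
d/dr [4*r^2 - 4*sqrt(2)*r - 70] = 8*r - 4*sqrt(2)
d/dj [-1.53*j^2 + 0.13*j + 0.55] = 0.13 - 3.06*j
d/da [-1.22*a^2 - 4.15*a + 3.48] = -2.44*a - 4.15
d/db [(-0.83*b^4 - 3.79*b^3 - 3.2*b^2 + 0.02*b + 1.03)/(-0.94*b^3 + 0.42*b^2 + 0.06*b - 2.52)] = (0.7802*b^6 - 0.697199999999997*b^5 - 4.7492*b^4 + 7.9492*b^3 + 31.3566*b^2 + 15.2628*b - 0.1122)/(0.8836*b^6 - 0.7896*b^5 + 0.0636*b^4 + 4.788*b^3 - 2.1132*b^2 - 0.3024*b + 6.3504)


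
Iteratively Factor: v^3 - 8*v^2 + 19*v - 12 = (v - 1)*(v^2 - 7*v + 12) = (v - 3)*(v - 1)*(v - 4)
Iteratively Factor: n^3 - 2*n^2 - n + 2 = (n + 1)*(n^2 - 3*n + 2) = (n - 1)*(n + 1)*(n - 2)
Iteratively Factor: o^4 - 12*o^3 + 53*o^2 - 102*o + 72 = (o - 3)*(o^3 - 9*o^2 + 26*o - 24) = (o - 4)*(o - 3)*(o^2 - 5*o + 6) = (o - 4)*(o - 3)*(o - 2)*(o - 3)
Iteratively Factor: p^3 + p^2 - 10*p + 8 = (p - 2)*(p^2 + 3*p - 4) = (p - 2)*(p + 4)*(p - 1)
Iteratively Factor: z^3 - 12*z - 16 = (z + 2)*(z^2 - 2*z - 8) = (z - 4)*(z + 2)*(z + 2)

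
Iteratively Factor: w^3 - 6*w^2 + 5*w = (w - 1)*(w^2 - 5*w) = (w - 5)*(w - 1)*(w)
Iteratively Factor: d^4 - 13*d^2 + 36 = (d - 3)*(d^3 + 3*d^2 - 4*d - 12) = (d - 3)*(d - 2)*(d^2 + 5*d + 6) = (d - 3)*(d - 2)*(d + 3)*(d + 2)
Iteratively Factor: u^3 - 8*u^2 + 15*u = (u - 5)*(u^2 - 3*u) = u*(u - 5)*(u - 3)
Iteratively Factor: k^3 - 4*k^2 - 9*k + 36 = (k - 3)*(k^2 - k - 12) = (k - 4)*(k - 3)*(k + 3)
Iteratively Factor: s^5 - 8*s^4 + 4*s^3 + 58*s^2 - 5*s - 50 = (s + 2)*(s^4 - 10*s^3 + 24*s^2 + 10*s - 25) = (s + 1)*(s + 2)*(s^3 - 11*s^2 + 35*s - 25) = (s - 5)*(s + 1)*(s + 2)*(s^2 - 6*s + 5) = (s - 5)^2*(s + 1)*(s + 2)*(s - 1)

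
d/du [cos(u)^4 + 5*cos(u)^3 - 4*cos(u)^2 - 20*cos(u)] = (-4*cos(u)^3 - 15*cos(u)^2 + 8*cos(u) + 20)*sin(u)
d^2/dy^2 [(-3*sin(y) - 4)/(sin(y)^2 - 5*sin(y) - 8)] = (-3*sin(y)^5 - 31*sin(y)^4 - 78*sin(y)^3 - 84*sin(y)^2 - 8*sin(y) + 24)/(5*sin(y) + cos(y)^2 + 7)^3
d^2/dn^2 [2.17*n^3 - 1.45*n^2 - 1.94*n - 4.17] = 13.02*n - 2.9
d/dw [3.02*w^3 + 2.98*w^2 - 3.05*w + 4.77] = 9.06*w^2 + 5.96*w - 3.05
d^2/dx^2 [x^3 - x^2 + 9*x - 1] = 6*x - 2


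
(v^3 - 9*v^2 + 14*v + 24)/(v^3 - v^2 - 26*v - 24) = (v - 4)/(v + 4)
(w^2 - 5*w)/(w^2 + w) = (w - 5)/(w + 1)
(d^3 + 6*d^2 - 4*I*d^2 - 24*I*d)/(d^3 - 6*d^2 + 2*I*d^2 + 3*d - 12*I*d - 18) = (d^3 + d^2*(6 - 4*I) - 24*I*d)/(d^3 + d^2*(-6 + 2*I) + d*(3 - 12*I) - 18)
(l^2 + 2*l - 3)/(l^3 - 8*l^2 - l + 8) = (l + 3)/(l^2 - 7*l - 8)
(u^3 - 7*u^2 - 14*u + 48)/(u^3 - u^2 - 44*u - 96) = (u - 2)/(u + 4)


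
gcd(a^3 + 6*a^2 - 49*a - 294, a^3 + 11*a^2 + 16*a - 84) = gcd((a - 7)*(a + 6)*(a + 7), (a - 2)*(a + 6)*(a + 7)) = a^2 + 13*a + 42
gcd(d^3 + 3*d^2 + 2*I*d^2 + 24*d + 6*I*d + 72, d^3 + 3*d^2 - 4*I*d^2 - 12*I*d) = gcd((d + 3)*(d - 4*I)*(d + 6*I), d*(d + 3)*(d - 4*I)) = d^2 + d*(3 - 4*I) - 12*I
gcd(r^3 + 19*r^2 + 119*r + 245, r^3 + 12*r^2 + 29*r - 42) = r + 7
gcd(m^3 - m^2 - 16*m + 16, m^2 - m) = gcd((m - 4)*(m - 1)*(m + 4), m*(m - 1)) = m - 1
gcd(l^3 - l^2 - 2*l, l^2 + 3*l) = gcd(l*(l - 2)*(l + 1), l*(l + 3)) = l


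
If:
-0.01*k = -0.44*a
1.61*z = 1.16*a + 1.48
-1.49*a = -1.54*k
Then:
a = 0.00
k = 0.00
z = 0.92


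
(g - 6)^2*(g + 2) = g^3 - 10*g^2 + 12*g + 72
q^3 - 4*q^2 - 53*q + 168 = (q - 8)*(q - 3)*(q + 7)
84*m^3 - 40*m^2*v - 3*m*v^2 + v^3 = (-7*m + v)*(-2*m + v)*(6*m + v)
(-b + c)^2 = b^2 - 2*b*c + c^2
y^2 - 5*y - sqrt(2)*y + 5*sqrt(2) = (y - 5)*(y - sqrt(2))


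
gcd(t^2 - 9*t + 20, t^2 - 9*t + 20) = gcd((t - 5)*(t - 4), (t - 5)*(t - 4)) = t^2 - 9*t + 20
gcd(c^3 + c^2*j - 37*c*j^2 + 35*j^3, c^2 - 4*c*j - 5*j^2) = c - 5*j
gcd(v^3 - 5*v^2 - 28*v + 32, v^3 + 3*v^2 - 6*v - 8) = v + 4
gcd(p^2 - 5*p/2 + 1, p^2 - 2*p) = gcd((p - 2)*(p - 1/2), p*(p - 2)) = p - 2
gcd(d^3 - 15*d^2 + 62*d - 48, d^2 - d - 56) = d - 8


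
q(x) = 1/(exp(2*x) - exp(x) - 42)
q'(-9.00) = 0.00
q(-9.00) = -0.02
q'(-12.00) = 0.00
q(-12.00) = -0.02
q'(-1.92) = 0.00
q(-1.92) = -0.02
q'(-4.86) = 0.00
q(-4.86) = -0.02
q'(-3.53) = 0.00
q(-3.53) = -0.02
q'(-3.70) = 0.00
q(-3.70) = -0.02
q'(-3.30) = 0.00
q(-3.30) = -0.02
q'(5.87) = -0.00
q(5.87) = 0.00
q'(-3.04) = 0.00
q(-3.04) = -0.02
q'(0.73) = -0.00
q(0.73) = -0.03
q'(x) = (-2*exp(2*x) + exp(x))/(exp(2*x) - exp(x) - 42)^2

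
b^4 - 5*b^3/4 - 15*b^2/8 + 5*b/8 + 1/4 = (b - 2)*(b - 1/2)*(b + 1/4)*(b + 1)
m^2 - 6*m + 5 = (m - 5)*(m - 1)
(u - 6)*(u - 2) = u^2 - 8*u + 12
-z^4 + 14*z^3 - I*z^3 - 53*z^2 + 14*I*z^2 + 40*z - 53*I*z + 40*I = (z - 8)*(z - 5)*(-I*z + 1)*(-I*z + I)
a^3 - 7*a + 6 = (a - 2)*(a - 1)*(a + 3)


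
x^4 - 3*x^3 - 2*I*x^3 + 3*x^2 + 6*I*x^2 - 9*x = x*(x - 3)*(x - 3*I)*(x + I)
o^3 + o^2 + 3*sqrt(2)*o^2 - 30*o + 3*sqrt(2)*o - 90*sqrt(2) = (o - 5)*(o + 6)*(o + 3*sqrt(2))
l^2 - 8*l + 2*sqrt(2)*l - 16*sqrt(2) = (l - 8)*(l + 2*sqrt(2))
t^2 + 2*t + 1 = (t + 1)^2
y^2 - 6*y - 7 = (y - 7)*(y + 1)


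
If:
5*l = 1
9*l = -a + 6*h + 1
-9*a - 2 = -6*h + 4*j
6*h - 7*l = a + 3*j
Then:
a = -1/20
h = 1/8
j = -1/5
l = 1/5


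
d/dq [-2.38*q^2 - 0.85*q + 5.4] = -4.76*q - 0.85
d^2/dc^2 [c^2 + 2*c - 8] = 2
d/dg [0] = 0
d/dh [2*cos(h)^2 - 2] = -2*sin(2*h)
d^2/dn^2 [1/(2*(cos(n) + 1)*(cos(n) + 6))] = (-4*sin(n)^4 + 27*sin(n)^2 + 273*cos(n)/4 - 21*cos(3*n)/4 + 63)/(2*(cos(n) + 1)^3*(cos(n) + 6)^3)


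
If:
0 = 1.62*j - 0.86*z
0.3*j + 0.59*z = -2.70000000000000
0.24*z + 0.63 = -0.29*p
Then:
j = -1.91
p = 0.81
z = -3.60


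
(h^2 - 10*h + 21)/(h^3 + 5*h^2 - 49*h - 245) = (h - 3)/(h^2 + 12*h + 35)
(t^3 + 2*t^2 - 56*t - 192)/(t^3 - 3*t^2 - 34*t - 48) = (t^2 + 10*t + 24)/(t^2 + 5*t + 6)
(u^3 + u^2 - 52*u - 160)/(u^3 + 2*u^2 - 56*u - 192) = (u + 5)/(u + 6)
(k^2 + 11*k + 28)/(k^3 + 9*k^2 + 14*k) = (k + 4)/(k*(k + 2))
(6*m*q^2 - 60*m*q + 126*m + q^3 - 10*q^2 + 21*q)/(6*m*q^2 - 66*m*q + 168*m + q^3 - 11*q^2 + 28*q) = (q - 3)/(q - 4)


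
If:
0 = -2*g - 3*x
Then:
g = -3*x/2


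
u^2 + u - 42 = (u - 6)*(u + 7)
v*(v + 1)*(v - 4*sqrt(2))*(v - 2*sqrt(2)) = v^4 - 6*sqrt(2)*v^3 + v^3 - 6*sqrt(2)*v^2 + 16*v^2 + 16*v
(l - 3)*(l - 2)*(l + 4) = l^3 - l^2 - 14*l + 24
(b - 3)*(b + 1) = b^2 - 2*b - 3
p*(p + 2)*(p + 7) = p^3 + 9*p^2 + 14*p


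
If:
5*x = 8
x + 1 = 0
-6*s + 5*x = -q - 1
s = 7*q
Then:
No Solution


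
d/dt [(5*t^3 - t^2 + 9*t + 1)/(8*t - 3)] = (80*t^3 - 53*t^2 + 6*t - 35)/(64*t^2 - 48*t + 9)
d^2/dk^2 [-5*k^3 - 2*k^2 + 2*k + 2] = -30*k - 4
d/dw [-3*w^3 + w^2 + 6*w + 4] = -9*w^2 + 2*w + 6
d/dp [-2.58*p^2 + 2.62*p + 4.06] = 2.62 - 5.16*p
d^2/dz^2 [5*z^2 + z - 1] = 10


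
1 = 1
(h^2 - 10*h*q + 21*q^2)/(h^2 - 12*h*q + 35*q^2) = (-h + 3*q)/(-h + 5*q)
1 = 1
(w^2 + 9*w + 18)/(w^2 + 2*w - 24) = (w + 3)/(w - 4)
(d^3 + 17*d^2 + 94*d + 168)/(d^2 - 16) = (d^2 + 13*d + 42)/(d - 4)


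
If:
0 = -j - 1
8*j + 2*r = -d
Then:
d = 8 - 2*r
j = -1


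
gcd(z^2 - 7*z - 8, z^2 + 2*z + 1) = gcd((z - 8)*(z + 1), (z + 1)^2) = z + 1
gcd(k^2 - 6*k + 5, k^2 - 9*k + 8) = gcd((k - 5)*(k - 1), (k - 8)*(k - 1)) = k - 1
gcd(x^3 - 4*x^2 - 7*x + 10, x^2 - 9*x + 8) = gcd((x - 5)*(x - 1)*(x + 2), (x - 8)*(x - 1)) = x - 1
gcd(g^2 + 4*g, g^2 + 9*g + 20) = g + 4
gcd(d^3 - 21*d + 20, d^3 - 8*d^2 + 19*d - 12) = d^2 - 5*d + 4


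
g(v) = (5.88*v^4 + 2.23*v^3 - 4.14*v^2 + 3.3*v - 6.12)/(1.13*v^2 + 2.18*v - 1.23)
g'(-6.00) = -67.55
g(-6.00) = 264.08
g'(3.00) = 24.71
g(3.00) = 32.49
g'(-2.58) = 974.37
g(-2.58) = 269.79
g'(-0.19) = 1.61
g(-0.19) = 4.31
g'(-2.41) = 63566.33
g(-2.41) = 1625.94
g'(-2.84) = 147.33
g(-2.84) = 166.90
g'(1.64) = 12.47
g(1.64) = 7.53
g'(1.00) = 10.95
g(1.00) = 0.55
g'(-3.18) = 19.44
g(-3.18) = 144.31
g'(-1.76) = 71.51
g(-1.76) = -12.45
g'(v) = (-2.26*v - 2.18)*(5.88*v^4 + 2.23*v^3 - 4.14*v^2 + 3.3*v - 6.12)/(1.13*v^2 + 2.18*v - 1.23)^2 + (23.52*v^3 + 6.69*v^2 - 8.28*v + 3.3)/(1.13*v^2 + 2.18*v - 1.23)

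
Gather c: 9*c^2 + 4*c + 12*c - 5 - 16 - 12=9*c^2 + 16*c - 33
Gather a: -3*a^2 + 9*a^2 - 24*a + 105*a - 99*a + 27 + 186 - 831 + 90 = 6*a^2 - 18*a - 528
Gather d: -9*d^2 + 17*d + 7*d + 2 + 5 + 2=-9*d^2 + 24*d + 9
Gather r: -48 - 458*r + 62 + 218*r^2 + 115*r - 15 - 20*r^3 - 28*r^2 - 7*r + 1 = -20*r^3 + 190*r^2 - 350*r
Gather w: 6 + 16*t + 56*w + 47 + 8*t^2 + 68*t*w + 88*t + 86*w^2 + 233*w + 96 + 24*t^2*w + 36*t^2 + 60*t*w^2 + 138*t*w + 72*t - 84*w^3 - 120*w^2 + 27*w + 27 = 44*t^2 + 176*t - 84*w^3 + w^2*(60*t - 34) + w*(24*t^2 + 206*t + 316) + 176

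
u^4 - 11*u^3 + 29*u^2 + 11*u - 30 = (u - 6)*(u - 5)*(u - 1)*(u + 1)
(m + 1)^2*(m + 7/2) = m^3 + 11*m^2/2 + 8*m + 7/2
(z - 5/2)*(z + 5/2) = z^2 - 25/4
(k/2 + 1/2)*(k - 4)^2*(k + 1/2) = k^4/2 - 13*k^3/4 + 9*k^2/4 + 10*k + 4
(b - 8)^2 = b^2 - 16*b + 64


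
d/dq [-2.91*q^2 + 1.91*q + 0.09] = 1.91 - 5.82*q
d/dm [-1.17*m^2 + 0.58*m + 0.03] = 0.58 - 2.34*m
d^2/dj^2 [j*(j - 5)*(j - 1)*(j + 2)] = 12*j^2 - 24*j - 14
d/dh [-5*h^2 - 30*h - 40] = -10*h - 30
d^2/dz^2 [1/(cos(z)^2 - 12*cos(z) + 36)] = 2*(-6*cos(z) - cos(2*z) + 2)/(cos(z) - 6)^4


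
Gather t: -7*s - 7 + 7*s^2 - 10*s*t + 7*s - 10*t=7*s^2 + t*(-10*s - 10) - 7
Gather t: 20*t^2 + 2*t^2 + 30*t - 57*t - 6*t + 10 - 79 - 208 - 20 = 22*t^2 - 33*t - 297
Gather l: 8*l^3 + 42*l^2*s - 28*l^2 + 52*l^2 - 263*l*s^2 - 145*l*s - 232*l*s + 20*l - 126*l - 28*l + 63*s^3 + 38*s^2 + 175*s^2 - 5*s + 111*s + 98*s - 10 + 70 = 8*l^3 + l^2*(42*s + 24) + l*(-263*s^2 - 377*s - 134) + 63*s^3 + 213*s^2 + 204*s + 60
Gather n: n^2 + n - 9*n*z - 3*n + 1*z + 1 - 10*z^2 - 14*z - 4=n^2 + n*(-9*z - 2) - 10*z^2 - 13*z - 3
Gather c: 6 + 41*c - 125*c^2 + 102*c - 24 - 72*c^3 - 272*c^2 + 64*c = -72*c^3 - 397*c^2 + 207*c - 18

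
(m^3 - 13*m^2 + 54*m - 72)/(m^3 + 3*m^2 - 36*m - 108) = (m^2 - 7*m + 12)/(m^2 + 9*m + 18)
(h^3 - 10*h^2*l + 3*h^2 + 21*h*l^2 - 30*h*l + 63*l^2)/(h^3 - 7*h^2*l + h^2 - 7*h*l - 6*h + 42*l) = (h - 3*l)/(h - 2)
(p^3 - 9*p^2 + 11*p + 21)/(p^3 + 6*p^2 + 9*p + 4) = (p^2 - 10*p + 21)/(p^2 + 5*p + 4)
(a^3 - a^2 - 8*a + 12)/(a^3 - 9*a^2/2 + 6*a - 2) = 2*(a + 3)/(2*a - 1)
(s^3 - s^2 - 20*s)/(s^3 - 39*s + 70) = s*(s + 4)/(s^2 + 5*s - 14)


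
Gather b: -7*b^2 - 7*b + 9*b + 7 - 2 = -7*b^2 + 2*b + 5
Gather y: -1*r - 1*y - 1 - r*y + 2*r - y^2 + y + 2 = -r*y + r - y^2 + 1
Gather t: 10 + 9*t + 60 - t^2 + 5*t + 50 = -t^2 + 14*t + 120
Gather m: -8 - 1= -9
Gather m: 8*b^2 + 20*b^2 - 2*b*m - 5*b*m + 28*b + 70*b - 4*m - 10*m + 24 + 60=28*b^2 + 98*b + m*(-7*b - 14) + 84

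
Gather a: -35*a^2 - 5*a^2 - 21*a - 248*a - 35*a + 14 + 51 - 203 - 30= -40*a^2 - 304*a - 168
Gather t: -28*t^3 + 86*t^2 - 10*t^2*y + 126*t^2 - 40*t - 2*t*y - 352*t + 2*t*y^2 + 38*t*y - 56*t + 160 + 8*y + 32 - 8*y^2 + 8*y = -28*t^3 + t^2*(212 - 10*y) + t*(2*y^2 + 36*y - 448) - 8*y^2 + 16*y + 192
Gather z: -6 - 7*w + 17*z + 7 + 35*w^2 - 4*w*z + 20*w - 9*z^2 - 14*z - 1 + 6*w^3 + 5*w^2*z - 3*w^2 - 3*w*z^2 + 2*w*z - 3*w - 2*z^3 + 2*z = 6*w^3 + 32*w^2 + 10*w - 2*z^3 + z^2*(-3*w - 9) + z*(5*w^2 - 2*w + 5)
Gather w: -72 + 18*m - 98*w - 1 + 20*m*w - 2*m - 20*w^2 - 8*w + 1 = 16*m - 20*w^2 + w*(20*m - 106) - 72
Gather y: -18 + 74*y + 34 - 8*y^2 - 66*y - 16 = -8*y^2 + 8*y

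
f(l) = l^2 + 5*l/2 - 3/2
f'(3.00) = 8.50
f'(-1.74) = -0.98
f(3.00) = 15.00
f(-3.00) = 0.00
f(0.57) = 0.25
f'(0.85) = 4.20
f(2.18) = 8.70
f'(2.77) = 8.04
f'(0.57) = 3.64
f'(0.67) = 3.84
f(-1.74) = -2.82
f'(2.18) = 6.86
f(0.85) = 1.35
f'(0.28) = 3.06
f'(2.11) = 6.72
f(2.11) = 8.23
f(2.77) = 13.10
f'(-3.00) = -3.50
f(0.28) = -0.72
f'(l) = 2*l + 5/2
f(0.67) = 0.62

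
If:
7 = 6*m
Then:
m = 7/6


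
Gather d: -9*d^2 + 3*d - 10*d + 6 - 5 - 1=-9*d^2 - 7*d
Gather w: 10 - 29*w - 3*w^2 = -3*w^2 - 29*w + 10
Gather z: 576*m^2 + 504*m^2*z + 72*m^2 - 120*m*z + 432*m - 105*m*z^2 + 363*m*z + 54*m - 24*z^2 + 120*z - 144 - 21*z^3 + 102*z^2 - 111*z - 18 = 648*m^2 + 486*m - 21*z^3 + z^2*(78 - 105*m) + z*(504*m^2 + 243*m + 9) - 162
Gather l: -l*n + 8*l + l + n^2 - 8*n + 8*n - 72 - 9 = l*(9 - n) + n^2 - 81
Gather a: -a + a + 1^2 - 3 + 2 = 0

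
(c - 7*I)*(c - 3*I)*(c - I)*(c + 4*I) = c^4 - 7*I*c^3 + 13*c^2 - 103*I*c - 84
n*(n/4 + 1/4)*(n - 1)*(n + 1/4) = n^4/4 + n^3/16 - n^2/4 - n/16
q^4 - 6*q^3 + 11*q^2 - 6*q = q*(q - 3)*(q - 2)*(q - 1)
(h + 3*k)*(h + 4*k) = h^2 + 7*h*k + 12*k^2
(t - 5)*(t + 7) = t^2 + 2*t - 35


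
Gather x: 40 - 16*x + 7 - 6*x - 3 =44 - 22*x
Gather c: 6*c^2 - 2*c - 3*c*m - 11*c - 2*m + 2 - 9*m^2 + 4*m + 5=6*c^2 + c*(-3*m - 13) - 9*m^2 + 2*m + 7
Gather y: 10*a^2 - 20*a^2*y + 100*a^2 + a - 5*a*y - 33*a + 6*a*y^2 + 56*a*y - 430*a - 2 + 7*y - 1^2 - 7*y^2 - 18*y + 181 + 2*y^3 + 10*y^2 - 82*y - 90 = 110*a^2 - 462*a + 2*y^3 + y^2*(6*a + 3) + y*(-20*a^2 + 51*a - 93) + 88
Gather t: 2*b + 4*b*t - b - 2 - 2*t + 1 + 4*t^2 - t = b + 4*t^2 + t*(4*b - 3) - 1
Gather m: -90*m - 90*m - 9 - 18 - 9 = -180*m - 36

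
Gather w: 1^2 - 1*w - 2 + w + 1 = 0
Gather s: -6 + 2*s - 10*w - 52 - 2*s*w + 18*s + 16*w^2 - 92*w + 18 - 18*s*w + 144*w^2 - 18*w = s*(20 - 20*w) + 160*w^2 - 120*w - 40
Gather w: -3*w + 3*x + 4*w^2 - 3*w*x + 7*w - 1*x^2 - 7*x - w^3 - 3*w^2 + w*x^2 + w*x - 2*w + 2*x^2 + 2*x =-w^3 + w^2 + w*(x^2 - 2*x + 2) + x^2 - 2*x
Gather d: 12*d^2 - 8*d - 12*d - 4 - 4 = 12*d^2 - 20*d - 8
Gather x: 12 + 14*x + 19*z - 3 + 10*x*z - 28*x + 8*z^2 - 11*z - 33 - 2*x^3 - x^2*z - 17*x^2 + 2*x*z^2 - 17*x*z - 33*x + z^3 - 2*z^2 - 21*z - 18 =-2*x^3 + x^2*(-z - 17) + x*(2*z^2 - 7*z - 47) + z^3 + 6*z^2 - 13*z - 42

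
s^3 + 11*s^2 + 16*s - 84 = (s - 2)*(s + 6)*(s + 7)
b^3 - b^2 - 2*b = b*(b - 2)*(b + 1)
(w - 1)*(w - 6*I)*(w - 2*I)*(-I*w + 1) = -I*w^4 - 7*w^3 + I*w^3 + 7*w^2 + 4*I*w^2 - 12*w - 4*I*w + 12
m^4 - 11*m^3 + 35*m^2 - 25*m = m*(m - 5)^2*(m - 1)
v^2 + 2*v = v*(v + 2)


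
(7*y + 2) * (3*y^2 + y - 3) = 21*y^3 + 13*y^2 - 19*y - 6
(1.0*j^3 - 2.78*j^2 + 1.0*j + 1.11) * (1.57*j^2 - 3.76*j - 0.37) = 1.57*j^5 - 8.1246*j^4 + 11.6528*j^3 - 0.9887*j^2 - 4.5436*j - 0.4107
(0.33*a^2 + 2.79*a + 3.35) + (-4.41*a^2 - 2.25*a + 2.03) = -4.08*a^2 + 0.54*a + 5.38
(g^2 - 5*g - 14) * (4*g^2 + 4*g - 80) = 4*g^4 - 16*g^3 - 156*g^2 + 344*g + 1120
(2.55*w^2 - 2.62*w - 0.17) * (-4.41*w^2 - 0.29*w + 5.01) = -11.2455*w^4 + 10.8147*w^3 + 14.285*w^2 - 13.0769*w - 0.8517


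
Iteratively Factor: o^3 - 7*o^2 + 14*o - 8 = (o - 4)*(o^2 - 3*o + 2) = (o - 4)*(o - 2)*(o - 1)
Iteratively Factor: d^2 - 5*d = (d - 5)*(d)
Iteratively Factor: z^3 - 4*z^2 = (z)*(z^2 - 4*z) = z^2*(z - 4)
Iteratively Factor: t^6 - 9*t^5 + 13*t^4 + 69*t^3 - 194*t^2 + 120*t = (t + 3)*(t^5 - 12*t^4 + 49*t^3 - 78*t^2 + 40*t) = (t - 5)*(t + 3)*(t^4 - 7*t^3 + 14*t^2 - 8*t) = t*(t - 5)*(t + 3)*(t^3 - 7*t^2 + 14*t - 8) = t*(t - 5)*(t - 1)*(t + 3)*(t^2 - 6*t + 8) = t*(t - 5)*(t - 2)*(t - 1)*(t + 3)*(t - 4)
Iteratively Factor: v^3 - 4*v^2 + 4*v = (v)*(v^2 - 4*v + 4) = v*(v - 2)*(v - 2)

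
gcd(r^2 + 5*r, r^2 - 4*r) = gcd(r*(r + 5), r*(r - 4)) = r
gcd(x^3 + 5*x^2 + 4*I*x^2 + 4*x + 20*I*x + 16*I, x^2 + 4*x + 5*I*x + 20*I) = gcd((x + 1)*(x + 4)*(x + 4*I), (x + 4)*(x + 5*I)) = x + 4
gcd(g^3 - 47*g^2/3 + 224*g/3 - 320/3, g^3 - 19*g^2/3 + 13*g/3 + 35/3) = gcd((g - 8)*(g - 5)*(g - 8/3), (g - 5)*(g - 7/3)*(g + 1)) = g - 5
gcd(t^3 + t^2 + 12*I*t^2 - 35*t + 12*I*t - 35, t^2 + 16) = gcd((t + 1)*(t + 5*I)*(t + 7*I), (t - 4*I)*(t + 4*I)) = 1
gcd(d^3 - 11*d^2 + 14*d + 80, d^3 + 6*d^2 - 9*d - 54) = 1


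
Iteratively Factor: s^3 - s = (s - 1)*(s^2 + s) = s*(s - 1)*(s + 1)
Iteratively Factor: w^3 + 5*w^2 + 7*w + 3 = (w + 1)*(w^2 + 4*w + 3) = (w + 1)*(w + 3)*(w + 1)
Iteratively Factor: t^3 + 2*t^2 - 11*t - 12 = (t - 3)*(t^2 + 5*t + 4) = (t - 3)*(t + 4)*(t + 1)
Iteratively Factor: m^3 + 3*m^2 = (m)*(m^2 + 3*m) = m*(m + 3)*(m)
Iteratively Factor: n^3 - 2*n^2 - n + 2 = (n + 1)*(n^2 - 3*n + 2) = (n - 2)*(n + 1)*(n - 1)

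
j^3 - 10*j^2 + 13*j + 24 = (j - 8)*(j - 3)*(j + 1)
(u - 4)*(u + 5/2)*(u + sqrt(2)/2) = u^3 - 3*u^2/2 + sqrt(2)*u^2/2 - 10*u - 3*sqrt(2)*u/4 - 5*sqrt(2)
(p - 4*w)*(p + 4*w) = p^2 - 16*w^2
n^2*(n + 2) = n^3 + 2*n^2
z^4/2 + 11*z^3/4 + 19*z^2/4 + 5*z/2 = z*(z/2 + 1/2)*(z + 2)*(z + 5/2)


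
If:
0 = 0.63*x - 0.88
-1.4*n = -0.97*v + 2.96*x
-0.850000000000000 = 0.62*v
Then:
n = -3.90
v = -1.37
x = 1.40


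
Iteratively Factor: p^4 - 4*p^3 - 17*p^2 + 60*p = (p - 5)*(p^3 + p^2 - 12*p) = (p - 5)*(p + 4)*(p^2 - 3*p) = p*(p - 5)*(p + 4)*(p - 3)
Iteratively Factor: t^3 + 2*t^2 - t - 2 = (t - 1)*(t^2 + 3*t + 2) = (t - 1)*(t + 2)*(t + 1)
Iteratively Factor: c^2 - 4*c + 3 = (c - 3)*(c - 1)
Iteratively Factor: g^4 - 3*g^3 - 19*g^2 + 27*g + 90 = (g - 5)*(g^3 + 2*g^2 - 9*g - 18) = (g - 5)*(g - 3)*(g^2 + 5*g + 6) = (g - 5)*(g - 3)*(g + 3)*(g + 2)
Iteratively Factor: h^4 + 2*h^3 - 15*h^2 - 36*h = (h + 3)*(h^3 - h^2 - 12*h) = (h - 4)*(h + 3)*(h^2 + 3*h) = h*(h - 4)*(h + 3)*(h + 3)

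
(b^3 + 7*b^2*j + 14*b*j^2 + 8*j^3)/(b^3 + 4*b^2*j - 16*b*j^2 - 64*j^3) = (b^2 + 3*b*j + 2*j^2)/(b^2 - 16*j^2)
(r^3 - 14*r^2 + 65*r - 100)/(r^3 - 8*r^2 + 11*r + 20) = (r - 5)/(r + 1)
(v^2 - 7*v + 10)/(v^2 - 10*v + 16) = (v - 5)/(v - 8)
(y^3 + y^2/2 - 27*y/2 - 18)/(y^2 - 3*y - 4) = (2*y^2 + 9*y + 9)/(2*(y + 1))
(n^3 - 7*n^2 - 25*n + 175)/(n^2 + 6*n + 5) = (n^2 - 12*n + 35)/(n + 1)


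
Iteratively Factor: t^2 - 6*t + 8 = (t - 4)*(t - 2)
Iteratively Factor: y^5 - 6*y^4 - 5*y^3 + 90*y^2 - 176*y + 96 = (y - 4)*(y^4 - 2*y^3 - 13*y^2 + 38*y - 24) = (y - 4)*(y - 1)*(y^3 - y^2 - 14*y + 24) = (y - 4)*(y - 1)*(y + 4)*(y^2 - 5*y + 6) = (y - 4)*(y - 3)*(y - 1)*(y + 4)*(y - 2)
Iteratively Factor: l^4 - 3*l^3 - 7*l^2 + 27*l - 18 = (l - 3)*(l^3 - 7*l + 6) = (l - 3)*(l - 1)*(l^2 + l - 6) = (l - 3)*(l - 2)*(l - 1)*(l + 3)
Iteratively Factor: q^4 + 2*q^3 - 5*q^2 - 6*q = (q)*(q^3 + 2*q^2 - 5*q - 6) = q*(q + 1)*(q^2 + q - 6) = q*(q - 2)*(q + 1)*(q + 3)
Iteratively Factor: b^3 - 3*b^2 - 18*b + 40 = (b - 5)*(b^2 + 2*b - 8) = (b - 5)*(b - 2)*(b + 4)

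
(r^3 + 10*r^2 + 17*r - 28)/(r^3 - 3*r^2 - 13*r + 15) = (r^2 + 11*r + 28)/(r^2 - 2*r - 15)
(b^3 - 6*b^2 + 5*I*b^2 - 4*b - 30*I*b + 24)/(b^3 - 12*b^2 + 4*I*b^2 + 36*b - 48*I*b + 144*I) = (b + I)/(b - 6)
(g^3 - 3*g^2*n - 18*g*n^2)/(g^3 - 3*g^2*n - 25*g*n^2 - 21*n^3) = g*(g - 6*n)/(g^2 - 6*g*n - 7*n^2)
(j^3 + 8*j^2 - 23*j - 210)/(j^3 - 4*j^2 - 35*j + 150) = (j + 7)/(j - 5)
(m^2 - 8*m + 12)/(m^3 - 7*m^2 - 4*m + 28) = (m - 6)/(m^2 - 5*m - 14)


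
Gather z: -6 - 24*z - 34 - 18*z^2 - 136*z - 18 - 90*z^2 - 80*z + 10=-108*z^2 - 240*z - 48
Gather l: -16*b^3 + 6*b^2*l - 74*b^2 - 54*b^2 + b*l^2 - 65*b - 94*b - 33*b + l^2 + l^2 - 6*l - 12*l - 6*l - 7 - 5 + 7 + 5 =-16*b^3 - 128*b^2 - 192*b + l^2*(b + 2) + l*(6*b^2 - 24)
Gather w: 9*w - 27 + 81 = 9*w + 54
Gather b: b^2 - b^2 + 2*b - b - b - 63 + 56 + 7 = 0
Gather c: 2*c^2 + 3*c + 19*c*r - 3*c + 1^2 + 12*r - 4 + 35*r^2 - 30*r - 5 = 2*c^2 + 19*c*r + 35*r^2 - 18*r - 8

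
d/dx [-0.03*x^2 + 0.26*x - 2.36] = 0.26 - 0.06*x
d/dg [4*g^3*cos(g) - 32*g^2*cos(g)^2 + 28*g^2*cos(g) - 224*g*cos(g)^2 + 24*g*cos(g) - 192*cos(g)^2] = -4*g^3*sin(g) - 28*g^2*sin(g) + 32*g^2*sin(2*g) + 12*g^2*cos(g) - 24*g*sin(g) + 224*g*sin(2*g) - 64*g*cos(g)^2 + 56*g*cos(g) + 192*sin(2*g) - 224*cos(g)^2 + 24*cos(g)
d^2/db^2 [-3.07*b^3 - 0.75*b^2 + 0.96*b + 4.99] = -18.42*b - 1.5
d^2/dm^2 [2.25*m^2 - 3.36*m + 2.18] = 4.50000000000000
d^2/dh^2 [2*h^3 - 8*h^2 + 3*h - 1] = 12*h - 16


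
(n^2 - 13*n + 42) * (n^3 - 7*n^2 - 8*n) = n^5 - 20*n^4 + 125*n^3 - 190*n^2 - 336*n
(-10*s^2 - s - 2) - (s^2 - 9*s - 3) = -11*s^2 + 8*s + 1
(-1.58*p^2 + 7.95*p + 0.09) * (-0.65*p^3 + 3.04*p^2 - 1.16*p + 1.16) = 1.027*p^5 - 9.9707*p^4 + 25.9423*p^3 - 10.7812*p^2 + 9.1176*p + 0.1044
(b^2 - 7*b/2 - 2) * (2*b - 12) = 2*b^3 - 19*b^2 + 38*b + 24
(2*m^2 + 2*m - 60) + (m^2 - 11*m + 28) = 3*m^2 - 9*m - 32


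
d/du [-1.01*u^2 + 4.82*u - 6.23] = 4.82 - 2.02*u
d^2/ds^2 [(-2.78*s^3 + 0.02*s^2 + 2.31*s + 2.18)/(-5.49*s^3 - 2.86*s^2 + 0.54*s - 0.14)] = (-2.27373675443232e-13*s^7 - 88.505388*s^6 - 368.292258*s^5 - 1032.082668*s^4 - 599.602532*s^3 - 48.119568*s^2 + 36.130512*s + 0.124312)/(165.469149*s^9 + 258.602058*s^8 + 85.89105*s^7 - 14.820038*s^6 + 4.740876*s^5 + 3.447096*s^4 - 1.131948*s^3 + 0.29064*s^2 - 0.031752*s + 0.002744)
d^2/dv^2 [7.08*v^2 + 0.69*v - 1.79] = 14.1600000000000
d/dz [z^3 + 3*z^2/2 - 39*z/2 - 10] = 3*z^2 + 3*z - 39/2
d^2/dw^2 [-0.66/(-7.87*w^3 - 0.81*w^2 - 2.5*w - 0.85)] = (-(31.1652*w + 1.0692)*(7.87*w^3 + 0.81*w^2 + 2.5*w + 0.85) + 0.66*(23.61*w^2 + 1.62*w + 2.5)*(47.22*w^2 + 3.24*w + 5.0))/(7.87*w^3 + 0.81*w^2 + 2.5*w + 0.85)^3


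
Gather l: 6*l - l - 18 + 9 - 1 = 5*l - 10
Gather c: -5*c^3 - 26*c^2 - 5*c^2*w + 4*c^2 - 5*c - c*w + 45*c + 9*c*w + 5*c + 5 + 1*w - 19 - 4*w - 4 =-5*c^3 + c^2*(-5*w - 22) + c*(8*w + 45) - 3*w - 18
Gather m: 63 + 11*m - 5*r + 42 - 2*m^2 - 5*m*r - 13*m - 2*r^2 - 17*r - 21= -2*m^2 + m*(-5*r - 2) - 2*r^2 - 22*r + 84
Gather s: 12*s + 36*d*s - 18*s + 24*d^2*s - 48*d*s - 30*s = s*(24*d^2 - 12*d - 36)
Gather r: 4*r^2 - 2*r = 4*r^2 - 2*r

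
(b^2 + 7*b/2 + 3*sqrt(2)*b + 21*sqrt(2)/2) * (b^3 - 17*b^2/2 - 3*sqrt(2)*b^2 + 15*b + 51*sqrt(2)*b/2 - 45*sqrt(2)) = b^5 - 5*b^4 - 131*b^3/4 + 285*b^2/2 + 531*b/2 - 945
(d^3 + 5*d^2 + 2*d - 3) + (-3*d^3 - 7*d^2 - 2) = -2*d^3 - 2*d^2 + 2*d - 5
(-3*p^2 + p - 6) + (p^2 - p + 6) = -2*p^2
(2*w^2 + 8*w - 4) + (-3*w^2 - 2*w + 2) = -w^2 + 6*w - 2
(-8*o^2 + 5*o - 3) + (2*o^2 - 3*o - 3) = -6*o^2 + 2*o - 6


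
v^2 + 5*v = v*(v + 5)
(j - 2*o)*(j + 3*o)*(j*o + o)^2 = j^4*o^2 + j^3*o^3 + 2*j^3*o^2 - 6*j^2*o^4 + 2*j^2*o^3 + j^2*o^2 - 12*j*o^4 + j*o^3 - 6*o^4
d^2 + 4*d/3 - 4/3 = (d - 2/3)*(d + 2)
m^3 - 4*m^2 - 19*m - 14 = (m - 7)*(m + 1)*(m + 2)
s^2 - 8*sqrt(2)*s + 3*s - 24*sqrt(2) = (s + 3)*(s - 8*sqrt(2))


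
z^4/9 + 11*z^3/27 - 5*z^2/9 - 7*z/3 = z*(z/3 + 1)^2*(z - 7/3)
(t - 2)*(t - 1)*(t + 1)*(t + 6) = t^4 + 4*t^3 - 13*t^2 - 4*t + 12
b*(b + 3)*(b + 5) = b^3 + 8*b^2 + 15*b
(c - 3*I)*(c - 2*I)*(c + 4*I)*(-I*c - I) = -I*c^4 - c^3 - I*c^3 - c^2 - 14*I*c^2 - 24*c - 14*I*c - 24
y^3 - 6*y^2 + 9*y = y*(y - 3)^2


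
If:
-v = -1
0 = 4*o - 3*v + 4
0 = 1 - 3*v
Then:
No Solution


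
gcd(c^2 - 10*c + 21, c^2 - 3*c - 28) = c - 7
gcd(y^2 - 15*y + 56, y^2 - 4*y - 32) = y - 8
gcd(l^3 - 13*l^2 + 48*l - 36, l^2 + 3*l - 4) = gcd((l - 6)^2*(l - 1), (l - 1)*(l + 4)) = l - 1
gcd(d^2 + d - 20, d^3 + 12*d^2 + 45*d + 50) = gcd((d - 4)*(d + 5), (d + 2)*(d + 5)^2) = d + 5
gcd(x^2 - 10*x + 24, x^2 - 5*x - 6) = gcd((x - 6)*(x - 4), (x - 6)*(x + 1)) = x - 6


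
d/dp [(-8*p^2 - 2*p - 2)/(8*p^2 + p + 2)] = 2*(4*p^2 - 1)/(64*p^4 + 16*p^3 + 33*p^2 + 4*p + 4)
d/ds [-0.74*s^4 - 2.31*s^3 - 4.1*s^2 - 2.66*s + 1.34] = -2.96*s^3 - 6.93*s^2 - 8.2*s - 2.66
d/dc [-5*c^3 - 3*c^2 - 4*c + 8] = -15*c^2 - 6*c - 4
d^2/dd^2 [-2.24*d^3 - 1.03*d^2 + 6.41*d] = -13.44*d - 2.06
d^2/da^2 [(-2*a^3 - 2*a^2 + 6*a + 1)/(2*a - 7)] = 4*(-4*a^3 + 42*a^2 - 147*a - 5)/(8*a^3 - 84*a^2 + 294*a - 343)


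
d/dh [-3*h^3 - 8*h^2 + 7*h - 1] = -9*h^2 - 16*h + 7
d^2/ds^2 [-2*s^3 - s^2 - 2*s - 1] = -12*s - 2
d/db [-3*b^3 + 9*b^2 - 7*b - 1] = -9*b^2 + 18*b - 7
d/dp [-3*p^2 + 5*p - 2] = 5 - 6*p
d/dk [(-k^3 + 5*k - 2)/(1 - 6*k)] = (12*k^3 - 3*k^2 - 7)/(36*k^2 - 12*k + 1)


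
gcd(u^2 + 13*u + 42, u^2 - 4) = 1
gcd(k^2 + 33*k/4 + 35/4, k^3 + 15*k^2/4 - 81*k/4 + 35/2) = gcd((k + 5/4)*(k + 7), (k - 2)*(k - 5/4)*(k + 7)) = k + 7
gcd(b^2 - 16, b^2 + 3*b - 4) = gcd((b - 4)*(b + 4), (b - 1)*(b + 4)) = b + 4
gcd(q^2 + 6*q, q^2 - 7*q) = q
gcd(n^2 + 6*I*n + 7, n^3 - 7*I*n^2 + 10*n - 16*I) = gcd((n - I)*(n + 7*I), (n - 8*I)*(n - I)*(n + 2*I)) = n - I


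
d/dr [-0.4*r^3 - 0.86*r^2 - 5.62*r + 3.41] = -1.2*r^2 - 1.72*r - 5.62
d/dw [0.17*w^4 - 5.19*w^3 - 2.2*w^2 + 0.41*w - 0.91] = 0.68*w^3 - 15.57*w^2 - 4.4*w + 0.41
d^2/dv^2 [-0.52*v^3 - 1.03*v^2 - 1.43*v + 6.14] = -3.12*v - 2.06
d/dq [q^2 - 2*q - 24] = 2*q - 2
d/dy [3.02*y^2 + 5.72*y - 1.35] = 6.04*y + 5.72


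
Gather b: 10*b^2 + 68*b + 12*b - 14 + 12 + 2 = 10*b^2 + 80*b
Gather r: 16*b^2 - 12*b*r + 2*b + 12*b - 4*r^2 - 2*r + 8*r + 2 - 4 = 16*b^2 + 14*b - 4*r^2 + r*(6 - 12*b) - 2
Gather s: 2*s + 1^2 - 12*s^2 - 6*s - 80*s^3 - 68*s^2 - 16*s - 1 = -80*s^3 - 80*s^2 - 20*s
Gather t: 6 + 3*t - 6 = 3*t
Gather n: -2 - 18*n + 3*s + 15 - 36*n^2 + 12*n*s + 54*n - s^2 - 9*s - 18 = -36*n^2 + n*(12*s + 36) - s^2 - 6*s - 5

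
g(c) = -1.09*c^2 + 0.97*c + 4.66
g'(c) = 0.97 - 2.18*c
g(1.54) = 3.57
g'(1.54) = -2.39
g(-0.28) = 4.30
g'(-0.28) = 1.58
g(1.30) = 4.08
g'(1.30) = -1.86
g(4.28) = -11.16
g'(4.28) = -8.36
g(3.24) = -3.64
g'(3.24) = -6.09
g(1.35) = 3.98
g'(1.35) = -1.97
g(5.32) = -21.03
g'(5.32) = -10.63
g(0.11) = 4.75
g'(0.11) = 0.73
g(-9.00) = -92.36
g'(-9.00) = 20.59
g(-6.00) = -40.40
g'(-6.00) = 14.05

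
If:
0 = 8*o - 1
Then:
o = 1/8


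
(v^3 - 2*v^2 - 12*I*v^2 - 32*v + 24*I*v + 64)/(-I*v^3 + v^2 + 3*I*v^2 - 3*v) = (-v^3 + 2*v^2 + 12*I*v^2 + 32*v - 24*I*v - 64)/(v*(I*v^2 - v - 3*I*v + 3))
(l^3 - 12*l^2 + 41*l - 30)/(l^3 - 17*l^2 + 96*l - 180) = (l - 1)/(l - 6)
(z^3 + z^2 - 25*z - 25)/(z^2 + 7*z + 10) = (z^2 - 4*z - 5)/(z + 2)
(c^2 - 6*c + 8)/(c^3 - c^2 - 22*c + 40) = 1/(c + 5)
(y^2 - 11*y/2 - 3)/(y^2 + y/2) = (y - 6)/y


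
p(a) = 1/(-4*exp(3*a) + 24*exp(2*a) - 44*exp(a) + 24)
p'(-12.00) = 0.00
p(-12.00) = 0.04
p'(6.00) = 0.00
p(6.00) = 0.00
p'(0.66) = -113.27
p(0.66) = -3.85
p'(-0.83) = 0.14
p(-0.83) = 0.11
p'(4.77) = 0.00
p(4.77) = -0.00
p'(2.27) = 0.00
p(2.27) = -0.00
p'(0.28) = 0.92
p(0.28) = -0.68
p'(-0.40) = 0.69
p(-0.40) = 0.24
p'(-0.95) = 0.10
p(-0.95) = 0.10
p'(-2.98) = 0.00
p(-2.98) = 0.05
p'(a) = (12*exp(3*a) - 48*exp(2*a) + 44*exp(a))/(-4*exp(3*a) + 24*exp(2*a) - 44*exp(a) + 24)^2 = (3*exp(2*a) - 12*exp(a) + 11)*exp(a)/(4*(exp(3*a) - 6*exp(2*a) + 11*exp(a) - 6)^2)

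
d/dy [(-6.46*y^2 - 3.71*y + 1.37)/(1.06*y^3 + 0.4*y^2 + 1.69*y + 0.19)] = (6.8476*y^4 + 7.8652*y^3 - 13.79*y^2 - 3.5508*y - 3.0202)/(1.1236*y^6 + 0.848*y^5 + 3.7428*y^4 + 1.7548*y^3 + 3.0081*y^2 + 0.6422*y + 0.0361)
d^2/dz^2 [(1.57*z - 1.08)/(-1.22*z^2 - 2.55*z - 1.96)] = (-(1.57*z - 1.08)*(2.44*z + 2.55)*(4.88*z + 5.1) + (11.4924*z + 5.3718)*(1.22*z^2 + 2.55*z + 1.96))/(1.22*z^2 + 2.55*z + 1.96)^3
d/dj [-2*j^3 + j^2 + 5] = 2*j*(1 - 3*j)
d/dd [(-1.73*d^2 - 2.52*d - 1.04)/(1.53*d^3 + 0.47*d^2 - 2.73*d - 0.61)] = (2.6469*d^4 + 7.7112*d^3 + 10.6809*d^2 + 3.0882*d - 1.302)/(2.3409*d^6 + 1.4382*d^5 - 8.1329*d^4 - 4.4328*d^3 + 6.8795*d^2 + 3.3306*d + 0.3721)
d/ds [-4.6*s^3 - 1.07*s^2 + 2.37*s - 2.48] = -13.8*s^2 - 2.14*s + 2.37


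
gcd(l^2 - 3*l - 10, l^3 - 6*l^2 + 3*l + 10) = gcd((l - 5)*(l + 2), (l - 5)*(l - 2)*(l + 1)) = l - 5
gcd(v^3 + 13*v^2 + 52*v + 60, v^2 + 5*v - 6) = v + 6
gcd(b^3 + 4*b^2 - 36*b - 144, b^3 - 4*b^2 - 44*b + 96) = b + 6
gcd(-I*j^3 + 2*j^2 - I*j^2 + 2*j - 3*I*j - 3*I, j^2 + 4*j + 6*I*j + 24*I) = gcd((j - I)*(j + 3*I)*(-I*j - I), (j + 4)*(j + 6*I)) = 1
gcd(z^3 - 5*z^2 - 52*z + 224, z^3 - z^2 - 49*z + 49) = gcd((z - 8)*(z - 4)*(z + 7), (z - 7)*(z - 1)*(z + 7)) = z + 7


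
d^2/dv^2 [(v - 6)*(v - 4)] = 2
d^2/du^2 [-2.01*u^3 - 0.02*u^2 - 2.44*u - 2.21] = -12.06*u - 0.04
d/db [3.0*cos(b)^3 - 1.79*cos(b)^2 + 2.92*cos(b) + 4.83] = (-9.0*cos(b)^2 + 3.58*cos(b) - 2.92)*sin(b)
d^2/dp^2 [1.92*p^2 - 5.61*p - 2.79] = 3.84000000000000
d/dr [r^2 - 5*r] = 2*r - 5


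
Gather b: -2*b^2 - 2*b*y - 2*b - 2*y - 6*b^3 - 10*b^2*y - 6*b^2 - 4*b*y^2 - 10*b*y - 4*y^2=-6*b^3 + b^2*(-10*y - 8) + b*(-4*y^2 - 12*y - 2) - 4*y^2 - 2*y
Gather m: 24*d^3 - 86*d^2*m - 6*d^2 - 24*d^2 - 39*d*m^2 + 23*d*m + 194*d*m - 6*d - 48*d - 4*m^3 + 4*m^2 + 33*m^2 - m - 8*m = 24*d^3 - 30*d^2 - 54*d - 4*m^3 + m^2*(37 - 39*d) + m*(-86*d^2 + 217*d - 9)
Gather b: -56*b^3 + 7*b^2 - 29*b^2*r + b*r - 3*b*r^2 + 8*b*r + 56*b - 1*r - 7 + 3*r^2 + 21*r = -56*b^3 + b^2*(7 - 29*r) + b*(-3*r^2 + 9*r + 56) + 3*r^2 + 20*r - 7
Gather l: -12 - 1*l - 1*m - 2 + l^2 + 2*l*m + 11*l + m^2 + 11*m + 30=l^2 + l*(2*m + 10) + m^2 + 10*m + 16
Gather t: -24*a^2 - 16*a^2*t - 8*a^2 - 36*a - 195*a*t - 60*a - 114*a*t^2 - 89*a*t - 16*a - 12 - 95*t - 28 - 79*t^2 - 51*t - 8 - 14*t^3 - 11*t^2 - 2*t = -32*a^2 - 112*a - 14*t^3 + t^2*(-114*a - 90) + t*(-16*a^2 - 284*a - 148) - 48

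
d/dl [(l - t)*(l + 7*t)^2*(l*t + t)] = t*(l + 7*t)*(2*(l + 1)*(l - t) + (l + 1)*(l + 7*t) + (l - t)*(l + 7*t))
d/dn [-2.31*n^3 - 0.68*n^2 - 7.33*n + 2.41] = -6.93*n^2 - 1.36*n - 7.33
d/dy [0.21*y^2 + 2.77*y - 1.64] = 0.42*y + 2.77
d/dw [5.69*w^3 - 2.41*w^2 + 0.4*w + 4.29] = 17.07*w^2 - 4.82*w + 0.4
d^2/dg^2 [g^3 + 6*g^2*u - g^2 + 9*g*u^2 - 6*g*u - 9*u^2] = 6*g + 12*u - 2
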